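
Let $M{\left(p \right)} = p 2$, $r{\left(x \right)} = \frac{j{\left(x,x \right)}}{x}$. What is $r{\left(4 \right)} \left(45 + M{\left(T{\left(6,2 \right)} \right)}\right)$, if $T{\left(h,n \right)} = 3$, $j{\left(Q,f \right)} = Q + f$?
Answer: $102$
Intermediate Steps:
$r{\left(x \right)} = 2$ ($r{\left(x \right)} = \frac{x + x}{x} = \frac{2 x}{x} = 2$)
$M{\left(p \right)} = 2 p$
$r{\left(4 \right)} \left(45 + M{\left(T{\left(6,2 \right)} \right)}\right) = 2 \left(45 + 2 \cdot 3\right) = 2 \left(45 + 6\right) = 2 \cdot 51 = 102$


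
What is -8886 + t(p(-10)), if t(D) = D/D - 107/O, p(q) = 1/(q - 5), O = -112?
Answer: -995013/112 ≈ -8884.0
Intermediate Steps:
p(q) = 1/(-5 + q)
t(D) = 219/112 (t(D) = D/D - 107/(-112) = 1 - 107*(-1/112) = 1 + 107/112 = 219/112)
-8886 + t(p(-10)) = -8886 + 219/112 = -995013/112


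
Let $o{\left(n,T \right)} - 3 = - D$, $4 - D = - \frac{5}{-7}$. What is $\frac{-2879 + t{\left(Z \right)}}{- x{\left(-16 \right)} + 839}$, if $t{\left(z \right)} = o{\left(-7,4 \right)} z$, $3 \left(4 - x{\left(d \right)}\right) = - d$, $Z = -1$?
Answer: $- \frac{60453}{17647} \approx -3.4257$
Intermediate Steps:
$D = \frac{23}{7}$ ($D = 4 - - \frac{5}{-7} = 4 - \left(-5\right) \left(- \frac{1}{7}\right) = 4 - \frac{5}{7} = \frac{23}{7} \approx 3.2857$)
$o{\left(n,T \right)} = - \frac{2}{7}$ ($o{\left(n,T \right)} = 3 - \frac{23}{7} = - \frac{2}{7}$)
$x{\left(d \right)} = 4 + \frac{d}{3}$ ($x{\left(d \right)} = 4 - \frac{\left(-1\right) d}{3} = 4 + \frac{d}{3}$)
$t{\left(z \right)} = - \frac{2 z}{7}$
$\frac{-2879 + t{\left(Z \right)}}{- x{\left(-16 \right)} + 839} = \frac{-2879 - - \frac{2}{7}}{- (4 + \frac{1}{3} \left(-16\right)) + 839} = \frac{-2879 + \frac{2}{7}}{- (4 - \frac{16}{3}) + 839} = - \frac{20151}{7 \left(\left(-1\right) \left(- \frac{4}{3}\right) + 839\right)} = - \frac{20151}{7 \left(\frac{4}{3} + 839\right)} = - \frac{20151}{7 \cdot \frac{2521}{3}} = \left(- \frac{20151}{7}\right) \frac{3}{2521} = - \frac{60453}{17647}$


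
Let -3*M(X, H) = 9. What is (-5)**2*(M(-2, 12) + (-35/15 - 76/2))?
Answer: -3250/3 ≈ -1083.3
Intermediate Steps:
M(X, H) = -3 (M(X, H) = -1/3*9 = -3)
(-5)**2*(M(-2, 12) + (-35/15 - 76/2)) = (-5)**2*(-3 + (-35/15 - 76/2)) = 25*(-3 + (-35*1/15 - 76*1/2)) = 25*(-3 + (-7/3 - 38)) = 25*(-3 - 121/3) = 25*(-130/3) = -3250/3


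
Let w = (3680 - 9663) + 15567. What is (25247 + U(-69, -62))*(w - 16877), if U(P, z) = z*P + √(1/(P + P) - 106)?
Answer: -215325825 - 2431*I*√2018802/46 ≈ -2.1533e+8 - 75089.0*I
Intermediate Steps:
w = 9584 (w = -5983 + 15567 = 9584)
U(P, z) = √(-106 + 1/(2*P)) + P*z (U(P, z) = P*z + √(1/(2*P) - 106) = P*z + √(-106 + 1/(2*P)) = √(-106 + 1/(2*P)) + P*z)
(25247 + U(-69, -62))*(w - 16877) = (25247 + (√(-424 + 2/(-69))/2 - 69*(-62)))*(9584 - 16877) = (25247 + (√(-424 + 2*(-1/69))/2 + 4278))*(-7293) = (25247 + (√(-424 - 2/69)/2 + 4278))*(-7293) = (25247 + (√(-29258/69)/2 + 4278))*(-7293) = (25247 + ((I*√2018802/69)/2 + 4278))*(-7293) = (25247 + (I*√2018802/138 + 4278))*(-7293) = (25247 + (4278 + I*√2018802/138))*(-7293) = (29525 + I*√2018802/138)*(-7293) = -215325825 - 2431*I*√2018802/46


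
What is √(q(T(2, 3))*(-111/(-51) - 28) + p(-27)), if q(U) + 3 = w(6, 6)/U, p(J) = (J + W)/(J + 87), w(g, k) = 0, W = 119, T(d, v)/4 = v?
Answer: √5137230/255 ≈ 8.8884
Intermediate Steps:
T(d, v) = 4*v
p(J) = (119 + J)/(87 + J) (p(J) = (J + 119)/(J + 87) = (119 + J)/(87 + J))
q(U) = -3 (q(U) = -3 + 0/U = -3 + 0 = -3)
√(q(T(2, 3))*(-111/(-51) - 28) + p(-27)) = √(-3*(-111/(-51) - 28) + (119 - 27)/(87 - 27)) = √(-3*(-111*(-1/51) - 28) + 92/60) = √(-3*(37/17 - 28) + (1/60)*92) = √(-3*(-439/17) + 23/15) = √(1317/17 + 23/15) = √(20146/255) = √5137230/255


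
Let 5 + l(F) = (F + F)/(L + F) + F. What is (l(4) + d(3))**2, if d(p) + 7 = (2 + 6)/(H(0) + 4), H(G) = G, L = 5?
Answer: 2116/81 ≈ 26.123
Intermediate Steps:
l(F) = -5 + F + 2*F/(5 + F) (l(F) = -5 + ((F + F)/(5 + F) + F) = -5 + ((2*F)/(5 + F) + F) = -5 + (2*F/(5 + F) + F) = -5 + (F + 2*F/(5 + F)) = -5 + F + 2*F/(5 + F))
d(p) = -5 (d(p) = -7 + (2 + 6)/(0 + 4) = -7 + 8/4 = -7 + 8*(1/4) = -7 + 2 = -5)
(l(4) + d(3))**2 = ((-25 + 4**2 + 2*4)/(5 + 4) - 5)**2 = ((-25 + 16 + 8)/9 - 5)**2 = ((1/9)*(-1) - 5)**2 = (-1/9 - 5)**2 = (-46/9)**2 = 2116/81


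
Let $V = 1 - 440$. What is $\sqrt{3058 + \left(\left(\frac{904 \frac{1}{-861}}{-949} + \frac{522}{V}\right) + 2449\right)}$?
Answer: $\frac{\sqrt{708417285379928169045}}{358702071} \approx 74.201$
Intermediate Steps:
$V = -439$ ($V = 1 - 440 = -439$)
$\sqrt{3058 + \left(\left(\frac{904 \frac{1}{-861}}{-949} + \frac{522}{V}\right) + 2449\right)} = \sqrt{3058 + \left(\left(\frac{904 \frac{1}{-861}}{-949} + \frac{522}{-439}\right) + 2449\right)} = \sqrt{3058 + \left(\left(904 \left(- \frac{1}{861}\right) \left(- \frac{1}{949}\right) + 522 \left(- \frac{1}{439}\right)\right) + 2449\right)} = \sqrt{3058 + \left(\left(\left(- \frac{904}{861}\right) \left(- \frac{1}{949}\right) - \frac{522}{439}\right) + 2449\right)} = \sqrt{3058 + \left(\left(\frac{904}{817089} - \frac{522}{439}\right) + 2449\right)} = \sqrt{3058 + \left(- \frac{426123602}{358702071} + 2449\right)} = \sqrt{3058 + \frac{878035248277}{358702071}} = \sqrt{\frac{1974946181395}{358702071}} = \frac{\sqrt{708417285379928169045}}{358702071}$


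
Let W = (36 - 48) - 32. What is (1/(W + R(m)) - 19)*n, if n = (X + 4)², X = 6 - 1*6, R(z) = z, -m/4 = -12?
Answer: -300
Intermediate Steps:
m = 48 (m = -4*(-12) = 48)
X = 0 (X = 6 - 6 = 0)
n = 16 (n = (0 + 4)² = 4² = 16)
W = -44 (W = -12 - 32 = -44)
(1/(W + R(m)) - 19)*n = (1/(-44 + 48) - 19)*16 = (1/4 - 19)*16 = (¼ - 19)*16 = -75/4*16 = -300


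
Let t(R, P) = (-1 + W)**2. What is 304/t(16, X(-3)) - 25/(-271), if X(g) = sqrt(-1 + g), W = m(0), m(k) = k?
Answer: 82409/271 ≈ 304.09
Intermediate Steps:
W = 0
t(R, P) = 1 (t(R, P) = (-1 + 0)**2 = (-1)**2 = 1)
304/t(16, X(-3)) - 25/(-271) = 304/1 - 25/(-271) = 304*1 - 25*(-1/271) = 304 + 25/271 = 82409/271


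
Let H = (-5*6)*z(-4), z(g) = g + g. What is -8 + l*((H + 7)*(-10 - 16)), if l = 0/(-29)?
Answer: -8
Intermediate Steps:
z(g) = 2*g
l = 0 (l = 0*(-1/29) = 0)
H = 240 (H = (-5*6)*(2*(-4)) = -30*(-8) = 240)
-8 + l*((H + 7)*(-10 - 16)) = -8 + 0*((240 + 7)*(-10 - 16)) = -8 + 0*(247*(-26)) = -8 + 0*(-6422) = -8 + 0 = -8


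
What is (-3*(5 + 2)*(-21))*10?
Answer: 4410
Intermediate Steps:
(-3*(5 + 2)*(-21))*10 = (-3*7*(-21))*10 = -21*(-21)*10 = 441*10 = 4410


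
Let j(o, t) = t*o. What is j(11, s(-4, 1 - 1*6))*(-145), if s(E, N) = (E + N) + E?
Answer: 20735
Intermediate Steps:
s(E, N) = N + 2*E
j(o, t) = o*t
j(11, s(-4, 1 - 1*6))*(-145) = (11*((1 - 1*6) + 2*(-4)))*(-145) = (11*((1 - 6) - 8))*(-145) = (11*(-5 - 8))*(-145) = (11*(-13))*(-145) = -143*(-145) = 20735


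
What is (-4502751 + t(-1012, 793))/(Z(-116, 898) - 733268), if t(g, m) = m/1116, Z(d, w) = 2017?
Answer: 5025069323/816076116 ≈ 6.1576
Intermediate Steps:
t(g, m) = m/1116 (t(g, m) = m*(1/1116) = m/1116)
(-4502751 + t(-1012, 793))/(Z(-116, 898) - 733268) = (-4502751 + (1/1116)*793)/(2017 - 733268) = (-4502751 + 793/1116)/(-731251) = -5025069323/1116*(-1/731251) = 5025069323/816076116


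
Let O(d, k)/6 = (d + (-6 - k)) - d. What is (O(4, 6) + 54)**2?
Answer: 324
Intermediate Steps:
O(d, k) = -36 - 6*k (O(d, k) = 6*((d + (-6 - k)) - d) = 6*((-6 + d - k) - d) = 6*(-6 - k) = -36 - 6*k)
(O(4, 6) + 54)**2 = ((-36 - 6*6) + 54)**2 = ((-36 - 36) + 54)**2 = (-72 + 54)**2 = (-18)**2 = 324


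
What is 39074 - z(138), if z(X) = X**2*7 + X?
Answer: -94372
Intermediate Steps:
z(X) = X + 7*X**2 (z(X) = 7*X**2 + X = X + 7*X**2)
39074 - z(138) = 39074 - 138*(1 + 7*138) = 39074 - 138*(1 + 966) = 39074 - 138*967 = 39074 - 1*133446 = 39074 - 133446 = -94372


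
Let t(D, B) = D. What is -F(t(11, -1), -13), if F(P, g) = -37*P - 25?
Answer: 432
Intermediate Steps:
F(P, g) = -25 - 37*P
-F(t(11, -1), -13) = -(-25 - 37*11) = -(-25 - 407) = -1*(-432) = 432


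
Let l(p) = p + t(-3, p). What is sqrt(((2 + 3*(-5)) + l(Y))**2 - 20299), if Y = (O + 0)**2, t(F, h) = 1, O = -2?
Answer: I*sqrt(20235) ≈ 142.25*I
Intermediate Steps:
Y = 4 (Y = (-2 + 0)**2 = (-2)**2 = 4)
l(p) = 1 + p (l(p) = p + 1 = 1 + p)
sqrt(((2 + 3*(-5)) + l(Y))**2 - 20299) = sqrt(((2 + 3*(-5)) + (1 + 4))**2 - 20299) = sqrt(((2 - 15) + 5)**2 - 20299) = sqrt((-13 + 5)**2 - 20299) = sqrt((-8)**2 - 20299) = sqrt(64 - 20299) = sqrt(-20235) = I*sqrt(20235)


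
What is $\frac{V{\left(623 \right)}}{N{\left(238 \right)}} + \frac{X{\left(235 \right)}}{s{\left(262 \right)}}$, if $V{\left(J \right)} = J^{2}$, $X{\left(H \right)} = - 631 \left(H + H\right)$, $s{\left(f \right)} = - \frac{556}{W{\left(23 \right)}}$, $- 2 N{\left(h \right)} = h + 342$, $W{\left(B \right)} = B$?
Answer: $\frac{220290272}{20155} \approx 10930.0$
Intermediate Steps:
$N{\left(h \right)} = -171 - \frac{h}{2}$ ($N{\left(h \right)} = - \frac{h + 342}{2} = - \frac{342 + h}{2} = -171 - \frac{h}{2}$)
$s{\left(f \right)} = - \frac{556}{23}$
$X{\left(H \right)} = - 1262 H$ ($X{\left(H \right)} = - 631 \cdot 2 H = - 1262 H$)
$\frac{V{\left(623 \right)}}{N{\left(238 \right)}} + \frac{X{\left(235 \right)}}{s{\left(262 \right)}} = \frac{623^{2}}{-171 - 119} + \frac{\left(-1262\right) 235}{- \frac{556}{23}} = \frac{388129}{-171 - 119} - - \frac{3410555}{278} = \frac{388129}{-290} + \frac{3410555}{278} = 388129 \left(- \frac{1}{290}\right) + \frac{3410555}{278} = - \frac{388129}{290} + \frac{3410555}{278} = \frac{220290272}{20155}$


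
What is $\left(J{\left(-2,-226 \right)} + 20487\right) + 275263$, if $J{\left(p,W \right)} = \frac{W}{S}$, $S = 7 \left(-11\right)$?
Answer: $\frac{22772976}{77} \approx 2.9575 \cdot 10^{5}$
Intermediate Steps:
$S = -77$
$J{\left(p,W \right)} = - \frac{W}{77}$ ($J{\left(p,W \right)} = \frac{W}{-77} = W \left(- \frac{1}{77}\right) = - \frac{W}{77}$)
$\left(J{\left(-2,-226 \right)} + 20487\right) + 275263 = \left(\left(- \frac{1}{77}\right) \left(-226\right) + 20487\right) + 275263 = \left(\frac{226}{77} + 20487\right) + 275263 = \frac{1577725}{77} + 275263 = \frac{22772976}{77}$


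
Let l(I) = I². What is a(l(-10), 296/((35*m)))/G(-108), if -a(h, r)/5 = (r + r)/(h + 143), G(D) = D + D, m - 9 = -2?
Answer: 74/321489 ≈ 0.00023018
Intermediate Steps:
m = 7 (m = 9 - 2 = 7)
G(D) = 2*D
a(h, r) = -10*r/(143 + h) (a(h, r) = -5*(r + r)/(h + 143) = -5*2*r/(143 + h) = -10*r/(143 + h))
a(l(-10), 296/((35*m)))/G(-108) = (-10*296/((35*7))/(143 + (-10)²))/((2*(-108))) = -10*296/245/(143 + 100)/(-216) = -10*296*(1/245)/243*(-1/216) = -10*296/245*1/243*(-1/216) = -592/11907*(-1/216) = 74/321489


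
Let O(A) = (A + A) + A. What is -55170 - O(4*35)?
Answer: -55590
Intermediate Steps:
O(A) = 3*A (O(A) = 2*A + A = 3*A)
-55170 - O(4*35) = -55170 - 3*4*35 = -55170 - 3*140 = -55170 - 1*420 = -55170 - 420 = -55590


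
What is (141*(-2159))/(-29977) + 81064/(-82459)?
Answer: 22672030793/2471873443 ≈ 9.1720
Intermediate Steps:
(141*(-2159))/(-29977) + 81064/(-82459) = -304419*(-1/29977) + 81064*(-1/82459) = 304419/29977 - 81064/82459 = 22672030793/2471873443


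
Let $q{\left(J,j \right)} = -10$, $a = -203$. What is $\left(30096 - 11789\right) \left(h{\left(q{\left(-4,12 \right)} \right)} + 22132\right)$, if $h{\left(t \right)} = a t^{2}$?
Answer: $33538424$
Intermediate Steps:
$h{\left(t \right)} = - 203 t^{2}$
$\left(30096 - 11789\right) \left(h{\left(q{\left(-4,12 \right)} \right)} + 22132\right) = \left(30096 - 11789\right) \left(- 203 \left(-10\right)^{2} + 22132\right) = 18307 \left(\left(-203\right) 100 + 22132\right) = 18307 \left(-20300 + 22132\right) = 18307 \cdot 1832 = 33538424$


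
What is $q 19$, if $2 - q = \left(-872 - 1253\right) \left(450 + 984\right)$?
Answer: $57897788$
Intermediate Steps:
$q = 3047252$ ($q = 2 - \left(-872 - 1253\right) \left(450 + 984\right) = 2 - \left(-2125\right) 1434 = 2 - -3047250 = 2 + 3047250 = 3047252$)
$q 19 = 3047252 \cdot 19 = 57897788$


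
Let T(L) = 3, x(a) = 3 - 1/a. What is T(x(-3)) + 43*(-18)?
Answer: -771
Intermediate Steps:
T(x(-3)) + 43*(-18) = 3 + 43*(-18) = 3 - 774 = -771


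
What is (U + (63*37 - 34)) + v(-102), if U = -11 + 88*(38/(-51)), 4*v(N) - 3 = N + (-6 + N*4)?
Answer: 426805/204 ≈ 2092.2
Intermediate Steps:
v(N) = -¾ + 5*N/4 (v(N) = ¾ + (N + (-6 + N*4))/4 = ¾ + (N + (-6 + 4*N))/4 = ¾ + (-6 + 5*N)/4 = ¾ + (-3/2 + 5*N/4) = -¾ + 5*N/4)
U = -3905/51 (U = -11 + 88*(38*(-1/51)) = -11 + 88*(-38/51) = -11 - 3344/51 = -3905/51 ≈ -76.569)
(U + (63*37 - 34)) + v(-102) = (-3905/51 + (63*37 - 34)) + (-¾ + (5/4)*(-102)) = (-3905/51 + (2331 - 34)) + (-¾ - 255/2) = (-3905/51 + 2297) - 513/4 = 113242/51 - 513/4 = 426805/204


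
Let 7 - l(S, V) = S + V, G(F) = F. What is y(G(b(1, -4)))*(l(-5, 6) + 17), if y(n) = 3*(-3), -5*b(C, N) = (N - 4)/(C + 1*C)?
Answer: -207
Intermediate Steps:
b(C, N) = -(-4 + N)/(10*C) (b(C, N) = -(N - 4)/(5*(C + 1*C)) = -(-4 + N)/(5*(C + C)) = -(-4 + N)/(5*(2*C)) = -(-4 + N)*1/(2*C)/5 = -(-4 + N)/(10*C))
y(n) = -9
l(S, V) = 7 - S - V (l(S, V) = 7 - (S + V) = 7 + (-S - V) = 7 - S - V)
y(G(b(1, -4)))*(l(-5, 6) + 17) = -9*((7 - 1*(-5) - 1*6) + 17) = -9*((7 + 5 - 6) + 17) = -9*(6 + 17) = -9*23 = -207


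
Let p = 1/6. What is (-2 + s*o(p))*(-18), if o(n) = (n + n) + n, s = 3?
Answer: 9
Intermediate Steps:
p = 1/6 ≈ 0.16667
o(n) = 3*n (o(n) = 2*n + n = 3*n)
(-2 + s*o(p))*(-18) = (-2 + 3*(3*(1/6)))*(-18) = (-2 + 3*(1/2))*(-18) = (-2 + 3/2)*(-18) = -1/2*(-18) = 9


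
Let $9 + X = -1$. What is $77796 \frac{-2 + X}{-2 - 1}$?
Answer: $311184$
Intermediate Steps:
$X = -10$ ($X = -9 - 1 = -10$)
$77796 \frac{-2 + X}{-2 - 1} = 77796 \frac{-2 - 10}{-2 - 1} = 77796 \left(- \frac{12}{-3}\right) = 77796 \left(\left(-12\right) \left(- \frac{1}{3}\right)\right) = 77796 \cdot 4 = 311184$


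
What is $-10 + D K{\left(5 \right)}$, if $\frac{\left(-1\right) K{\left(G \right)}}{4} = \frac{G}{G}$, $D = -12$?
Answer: $38$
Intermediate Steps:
$K{\left(G \right)} = -4$ ($K{\left(G \right)} = - 4 \frac{G}{G} = \left(-4\right) 1 = -4$)
$-10 + D K{\left(5 \right)} = -10 - -48 = -10 + 48 = 38$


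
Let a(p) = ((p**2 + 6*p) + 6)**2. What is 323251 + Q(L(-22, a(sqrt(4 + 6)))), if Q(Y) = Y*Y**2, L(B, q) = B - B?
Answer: 323251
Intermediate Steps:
a(p) = (6 + p**2 + 6*p)**2
L(B, q) = 0
Q(Y) = Y**3
323251 + Q(L(-22, a(sqrt(4 + 6)))) = 323251 + 0**3 = 323251 + 0 = 323251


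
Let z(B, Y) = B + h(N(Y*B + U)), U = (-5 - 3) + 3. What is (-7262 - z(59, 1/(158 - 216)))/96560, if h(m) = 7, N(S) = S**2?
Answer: -458/6035 ≈ -0.075891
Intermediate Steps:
U = -5 (U = -8 + 3 = -5)
z(B, Y) = 7 + B (z(B, Y) = B + 7 = 7 + B)
(-7262 - z(59, 1/(158 - 216)))/96560 = (-7262 - (7 + 59))/96560 = (-7262 - 1*66)*(1/96560) = (-7262 - 66)*(1/96560) = -7328*1/96560 = -458/6035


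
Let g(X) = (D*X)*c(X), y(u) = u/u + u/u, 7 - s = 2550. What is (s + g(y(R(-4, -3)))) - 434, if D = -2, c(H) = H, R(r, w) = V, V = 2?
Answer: -2985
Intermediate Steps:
R(r, w) = 2
s = -2543 (s = 7 - 1*2550 = 7 - 2550 = -2543)
y(u) = 2 (y(u) = 1 + 1 = 2)
g(X) = -2*X² (g(X) = (-2*X)*X = -2*X²)
(s + g(y(R(-4, -3)))) - 434 = (-2543 - 2*2²) - 434 = (-2543 - 2*4) - 434 = (-2543 - 8) - 434 = -2551 - 434 = -2985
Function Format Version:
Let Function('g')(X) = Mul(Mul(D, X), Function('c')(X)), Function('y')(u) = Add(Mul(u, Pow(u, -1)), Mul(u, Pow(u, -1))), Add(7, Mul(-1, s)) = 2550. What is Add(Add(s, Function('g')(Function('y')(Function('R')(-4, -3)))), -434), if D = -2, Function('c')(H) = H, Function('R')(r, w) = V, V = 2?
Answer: -2985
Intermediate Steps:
Function('R')(r, w) = 2
s = -2543 (s = Add(7, Mul(-1, 2550)) = Add(7, -2550) = -2543)
Function('y')(u) = 2 (Function('y')(u) = Add(1, 1) = 2)
Function('g')(X) = Mul(-2, Pow(X, 2)) (Function('g')(X) = Mul(Mul(-2, X), X) = Mul(-2, Pow(X, 2)))
Add(Add(s, Function('g')(Function('y')(Function('R')(-4, -3)))), -434) = Add(Add(-2543, Mul(-2, Pow(2, 2))), -434) = Add(Add(-2543, Mul(-2, 4)), -434) = Add(Add(-2543, -8), -434) = Add(-2551, -434) = -2985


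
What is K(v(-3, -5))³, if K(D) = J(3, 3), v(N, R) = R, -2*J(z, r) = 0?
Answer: 0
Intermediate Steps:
J(z, r) = 0 (J(z, r) = -½*0 = 0)
K(D) = 0
K(v(-3, -5))³ = 0³ = 0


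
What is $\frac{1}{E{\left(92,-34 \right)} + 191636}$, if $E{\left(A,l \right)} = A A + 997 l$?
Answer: $\frac{1}{166202} \approx 6.0168 \cdot 10^{-6}$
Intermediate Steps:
$E{\left(A,l \right)} = A^{2} + 997 l$
$\frac{1}{E{\left(92,-34 \right)} + 191636} = \frac{1}{\left(92^{2} + 997 \left(-34\right)\right) + 191636} = \frac{1}{\left(8464 - 33898\right) + 191636} = \frac{1}{-25434 + 191636} = \frac{1}{166202}$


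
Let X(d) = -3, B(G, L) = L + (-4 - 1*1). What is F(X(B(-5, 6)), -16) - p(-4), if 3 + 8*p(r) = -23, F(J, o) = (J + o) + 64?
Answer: 193/4 ≈ 48.250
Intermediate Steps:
B(G, L) = -5 + L (B(G, L) = L + (-4 - 1) = L - 5 = -5 + L)
F(J, o) = 64 + J + o
p(r) = -13/4 (p(r) = -3/8 + (⅛)*(-23) = -3/8 - 23/8 = -13/4)
F(X(B(-5, 6)), -16) - p(-4) = (64 - 3 - 16) - 1*(-13/4) = 45 + 13/4 = 193/4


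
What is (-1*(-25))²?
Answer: 625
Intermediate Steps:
(-1*(-25))² = 25² = 625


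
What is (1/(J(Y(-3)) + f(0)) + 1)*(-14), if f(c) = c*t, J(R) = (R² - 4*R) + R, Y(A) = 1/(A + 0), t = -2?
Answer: -133/5 ≈ -26.600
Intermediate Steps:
Y(A) = 1/A
J(R) = R² - 3*R
f(c) = -2*c (f(c) = c*(-2) = -2*c)
(1/(J(Y(-3)) + f(0)) + 1)*(-14) = (1/((-3 + 1/(-3))/(-3) - 2*0) + 1)*(-14) = (1/(-(-3 - ⅓)/3 + 0) + 1)*(-14) = (1/(-⅓*(-10/3) + 0) + 1)*(-14) = (1/(10/9 + 0) + 1)*(-14) = (1/(10/9) + 1)*(-14) = (9/10 + 1)*(-14) = (19/10)*(-14) = -133/5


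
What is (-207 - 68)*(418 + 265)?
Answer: -187825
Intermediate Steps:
(-207 - 68)*(418 + 265) = -275*683 = -187825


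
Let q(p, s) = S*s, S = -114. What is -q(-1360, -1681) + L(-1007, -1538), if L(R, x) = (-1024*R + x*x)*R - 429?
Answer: -3420580347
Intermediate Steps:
q(p, s) = -114*s
L(R, x) = -429 + R*(x² - 1024*R) (L(R, x) = (-1024*R + x²)*R - 429 = (x² - 1024*R)*R - 429 = R*(x² - 1024*R) - 429 = -429 + R*(x² - 1024*R))
-q(-1360, -1681) + L(-1007, -1538) = -(-114)*(-1681) + (-429 - 1024*(-1007)² - 1007*(-1538)²) = -1*191634 + (-429 - 1024*1014049 - 1007*2365444) = -191634 + (-429 - 1038386176 - 2382002108) = -191634 - 3420388713 = -3420580347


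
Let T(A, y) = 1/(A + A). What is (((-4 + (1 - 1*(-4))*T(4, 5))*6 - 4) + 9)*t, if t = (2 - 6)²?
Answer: -244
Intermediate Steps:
t = 16 (t = (-4)² = 16)
T(A, y) = 1/(2*A)
(((-4 + (1 - 1*(-4))*T(4, 5))*6 - 4) + 9)*t = (((-4 + (1 - 1*(-4))*((½)/4))*6 - 4) + 9)*16 = (((-4 + (1 + 4)*((½)*(¼)))*6 - 4) + 9)*16 = (((-4 + 5*(⅛))*6 - 4) + 9)*16 = (((-4 + 5/8)*6 - 4) + 9)*16 = ((-27/8*6 - 4) + 9)*16 = ((-81/4 - 4) + 9)*16 = (-97/4 + 9)*16 = -61/4*16 = -244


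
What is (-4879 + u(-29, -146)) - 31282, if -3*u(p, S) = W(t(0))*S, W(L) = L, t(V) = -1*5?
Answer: -109213/3 ≈ -36404.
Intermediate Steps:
t(V) = -5
u(p, S) = 5*S/3 (u(p, S) = -(-5)*S/3 = 5*S/3)
(-4879 + u(-29, -146)) - 31282 = (-4879 + (5/3)*(-146)) - 31282 = (-4879 - 730/3) - 31282 = -15367/3 - 31282 = -109213/3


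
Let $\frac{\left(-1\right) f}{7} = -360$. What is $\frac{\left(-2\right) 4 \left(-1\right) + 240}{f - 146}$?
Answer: $\frac{124}{1187} \approx 0.10447$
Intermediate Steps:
$f = 2520$ ($f = \left(-7\right) \left(-360\right) = 2520$)
$\frac{\left(-2\right) 4 \left(-1\right) + 240}{f - 146} = \frac{\left(-2\right) 4 \left(-1\right) + 240}{2520 - 146} = \frac{\left(-8\right) \left(-1\right) + 240}{2374} = \left(8 + 240\right) \frac{1}{2374} = 248 \cdot \frac{1}{2374} = \frac{124}{1187}$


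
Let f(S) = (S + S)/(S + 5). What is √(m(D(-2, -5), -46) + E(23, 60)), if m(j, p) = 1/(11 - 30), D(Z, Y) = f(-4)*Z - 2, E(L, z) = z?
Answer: √21641/19 ≈ 7.7426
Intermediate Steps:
f(S) = 2*S/(5 + S) (f(S) = (2*S)/(5 + S) = 2*S/(5 + S))
D(Z, Y) = -2 - 8*Z (D(Z, Y) = (2*(-4)/(5 - 4))*Z - 2 = (2*(-4)/1)*Z - 2 = (2*(-4)*1)*Z - 2 = -8*Z - 2 = -2 - 8*Z)
m(j, p) = -1/19 (m(j, p) = 1/(-19) = -1/19)
√(m(D(-2, -5), -46) + E(23, 60)) = √(-1/19 + 60) = √(1139/19) = √21641/19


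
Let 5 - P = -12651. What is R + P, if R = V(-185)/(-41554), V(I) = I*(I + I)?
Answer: 262919487/20777 ≈ 12654.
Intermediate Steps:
V(I) = 2*I² (V(I) = I*(2*I) = 2*I²)
P = 12656 (P = 5 - 1*(-12651) = 5 + 12651 = 12656)
R = -34225/20777 (R = (2*(-185)²)/(-41554) = (2*34225)*(-1/41554) = 68450*(-1/41554) = -34225/20777 ≈ -1.6473)
R + P = -34225/20777 + 12656 = 262919487/20777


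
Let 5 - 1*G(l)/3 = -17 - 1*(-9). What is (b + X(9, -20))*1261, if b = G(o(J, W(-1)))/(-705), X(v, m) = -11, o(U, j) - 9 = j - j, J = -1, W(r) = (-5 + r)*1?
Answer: -3276078/235 ≈ -13941.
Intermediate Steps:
W(r) = -5 + r
o(U, j) = 9 (o(U, j) = 9 + (j - j) = 9 + 0 = 9)
G(l) = 39 (G(l) = 15 - 3*(-17 - 1*(-9)) = 15 - 3*(-17 + 9) = 15 - 3*(-8) = 15 + 24 = 39)
b = -13/235 (b = 39/(-705) = 39*(-1/705) = -13/235 ≈ -0.055319)
(b + X(9, -20))*1261 = (-13/235 - 11)*1261 = -2598/235*1261 = -3276078/235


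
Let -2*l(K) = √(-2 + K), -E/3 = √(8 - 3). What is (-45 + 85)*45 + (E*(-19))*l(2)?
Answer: 1800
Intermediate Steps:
E = -3*√5 (E = -3*√(8 - 3) = -3*√5 ≈ -6.7082)
l(K) = -√(-2 + K)/2
(-45 + 85)*45 + (E*(-19))*l(2) = (-45 + 85)*45 + (-3*√5*(-19))*(-√(-2 + 2)/2) = 40*45 + (57*√5)*(-√0/2) = 1800 + (57*√5)*(-½*0) = 1800 + (57*√5)*0 = 1800 + 0 = 1800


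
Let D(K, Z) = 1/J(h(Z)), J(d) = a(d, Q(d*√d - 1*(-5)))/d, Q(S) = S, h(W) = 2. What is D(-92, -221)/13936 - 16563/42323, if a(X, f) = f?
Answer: -1961775113/5013413288 - √2/59228 ≈ -0.39133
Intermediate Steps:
J(d) = (5 + d^(3/2))/d (J(d) = (d*√d - 1*(-5))/d = (d^(3/2) + 5)/d = (5 + d^(3/2))/d)
D(K, Z) = 1/(5/2 + √2) (D(K, Z) = 1/((5 + 2^(3/2))/2) = 1/((5 + 2*√2)/2) = 1/(5/2 + √2))
D(-92, -221)/13936 - 16563/42323 = (10/17 - 4*√2/17)/13936 - 16563/42323 = (10/17 - 4*√2/17)*(1/13936) - 16563*1/42323 = (5/118456 - √2/59228) - 16563/42323 = -1961775113/5013413288 - √2/59228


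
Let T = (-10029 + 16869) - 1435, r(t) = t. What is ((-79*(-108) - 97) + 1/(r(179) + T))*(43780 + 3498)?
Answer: 1113421508199/2792 ≈ 3.9879e+8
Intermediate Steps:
T = 5405 (T = 6840 - 1435 = 5405)
((-79*(-108) - 97) + 1/(r(179) + T))*(43780 + 3498) = ((-79*(-108) - 97) + 1/(179 + 5405))*(43780 + 3498) = ((8532 - 97) + 1/5584)*47278 = (8435 + 1/5584)*47278 = (47101041/5584)*47278 = 1113421508199/2792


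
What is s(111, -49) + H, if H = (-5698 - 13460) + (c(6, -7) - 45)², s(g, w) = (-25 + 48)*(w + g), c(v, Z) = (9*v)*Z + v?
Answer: 156157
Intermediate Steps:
c(v, Z) = v + 9*Z*v (c(v, Z) = 9*Z*v + v = v + 9*Z*v)
s(g, w) = 23*g + 23*w (s(g, w) = 23*(g + w) = 23*g + 23*w)
H = 154731 (H = (-5698 - 13460) + (6*(1 + 9*(-7)) - 45)² = -19158 + (6*(1 - 63) - 45)² = -19158 + (6*(-62) - 45)² = -19158 + (-372 - 45)² = -19158 + (-417)² = -19158 + 173889 = 154731)
s(111, -49) + H = (23*111 + 23*(-49)) + 154731 = (2553 - 1127) + 154731 = 1426 + 154731 = 156157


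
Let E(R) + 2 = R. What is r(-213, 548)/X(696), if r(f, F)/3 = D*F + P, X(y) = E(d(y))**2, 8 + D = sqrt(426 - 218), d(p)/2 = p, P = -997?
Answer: -16143/1932100 + 1644*sqrt(13)/483025 ≈ 0.0039165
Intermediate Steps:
d(p) = 2*p
E(R) = -2 + R
D = -8 + 4*sqrt(13) (D = -8 + sqrt(426 - 218) = -8 + sqrt(208) = -8 + 4*sqrt(13) ≈ 6.4222)
X(y) = (-2 + 2*y)**2
r(f, F) = -2991 + 3*F*(-8 + 4*sqrt(13)) (r(f, F) = 3*((-8 + 4*sqrt(13))*F - 997) = 3*(F*(-8 + 4*sqrt(13)) - 997) = 3*(-997 + F*(-8 + 4*sqrt(13))) = -2991 + 3*F*(-8 + 4*sqrt(13)))
r(-213, 548)/X(696) = (-2991 - 24*548 + 12*548*sqrt(13))/((4*(-1 + 696)**2)) = (-2991 - 13152 + 6576*sqrt(13))/((4*695**2)) = (-16143 + 6576*sqrt(13))/((4*483025)) = (-16143 + 6576*sqrt(13))/1932100 = (-16143 + 6576*sqrt(13))*(1/1932100) = -16143/1932100 + 1644*sqrt(13)/483025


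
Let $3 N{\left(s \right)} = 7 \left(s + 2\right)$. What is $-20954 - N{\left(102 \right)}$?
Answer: $- \frac{63590}{3} \approx -21197.0$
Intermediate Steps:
$N{\left(s \right)} = \frac{14}{3} + \frac{7 s}{3}$ ($N{\left(s \right)} = \frac{7 \left(s + 2\right)}{3} = \frac{7 \left(2 + s\right)}{3} = \frac{14 + 7 s}{3} = \frac{14}{3} + \frac{7 s}{3}$)
$-20954 - N{\left(102 \right)} = -20954 - \left(\frac{14}{3} + \frac{7}{3} \cdot 102\right) = -20954 - \left(\frac{14}{3} + 238\right) = -20954 - \frac{728}{3} = - \frac{63590}{3}$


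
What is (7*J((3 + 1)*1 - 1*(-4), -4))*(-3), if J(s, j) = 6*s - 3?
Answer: -945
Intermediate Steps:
J(s, j) = -3 + 6*s
(7*J((3 + 1)*1 - 1*(-4), -4))*(-3) = (7*(-3 + 6*((3 + 1)*1 - 1*(-4))))*(-3) = (7*(-3 + 6*(4*1 + 4)))*(-3) = (7*(-3 + 6*(4 + 4)))*(-3) = (7*(-3 + 6*8))*(-3) = (7*(-3 + 48))*(-3) = (7*45)*(-3) = 315*(-3) = -945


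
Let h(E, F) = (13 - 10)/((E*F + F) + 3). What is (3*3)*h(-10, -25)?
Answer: 9/76 ≈ 0.11842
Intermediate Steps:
h(E, F) = 3/(3 + F + E*F) (h(E, F) = 3/((F + E*F) + 3) = 3/(3 + F + E*F))
(3*3)*h(-10, -25) = (3*3)*(3/(3 - 25 - 10*(-25))) = 9*(3/(3 - 25 + 250)) = 9*(3/228) = 9*(3*(1/228)) = 9*(1/76) = 9/76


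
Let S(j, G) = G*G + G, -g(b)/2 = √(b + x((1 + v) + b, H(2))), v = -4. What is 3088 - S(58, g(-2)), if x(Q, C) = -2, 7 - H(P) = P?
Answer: 3104 + 4*I ≈ 3104.0 + 4.0*I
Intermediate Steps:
H(P) = 7 - P
g(b) = -2*√(-2 + b) (g(b) = -2*√(b - 2) = -2*√(-2 + b))
S(j, G) = G + G² (S(j, G) = G² + G = G + G²)
3088 - S(58, g(-2)) = 3088 - (-2*√(-2 - 2))*(1 - 2*√(-2 - 2)) = 3088 - (-4*I)*(1 - 4*I) = 3088 - (-4)*I*(1 - 4*I) = 3088 + 4*I*(1 - 4*I)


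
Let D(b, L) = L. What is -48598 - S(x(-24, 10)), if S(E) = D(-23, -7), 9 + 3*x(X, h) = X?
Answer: -48591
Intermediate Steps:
x(X, h) = -3 + X/3
S(E) = -7
-48598 - S(x(-24, 10)) = -48598 - 1*(-7) = -48598 + 7 = -48591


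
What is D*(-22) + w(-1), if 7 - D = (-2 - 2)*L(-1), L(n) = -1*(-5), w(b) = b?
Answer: -595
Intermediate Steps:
L(n) = 5
D = 27 (D = 7 - (-2 - 2)*5 = 7 - (-4)*5 = 7 - 1*(-20) = 7 + 20 = 27)
D*(-22) + w(-1) = 27*(-22) - 1 = -594 - 1 = -595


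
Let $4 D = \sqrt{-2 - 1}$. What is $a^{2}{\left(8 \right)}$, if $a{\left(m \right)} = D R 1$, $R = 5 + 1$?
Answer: $- \frac{27}{4} \approx -6.75$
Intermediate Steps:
$D = \frac{i \sqrt{3}}{4}$ ($D = \frac{\sqrt{-2 - 1}}{4} = \frac{\sqrt{-3}}{4} = \frac{i \sqrt{3}}{4} \approx 0.43301 i$)
$R = 6$
$a{\left(m \right)} = \frac{3 i \sqrt{3}}{2}$ ($a{\left(m \right)} = \frac{i \sqrt{3}}{4} \cdot 6 \cdot 1 = \frac{3 i \sqrt{3}}{2} \cdot 1 = \frac{3 i \sqrt{3}}{2}$)
$a^{2}{\left(8 \right)} = \left(\frac{3 i \sqrt{3}}{2}\right)^{2} = - \frac{27}{4}$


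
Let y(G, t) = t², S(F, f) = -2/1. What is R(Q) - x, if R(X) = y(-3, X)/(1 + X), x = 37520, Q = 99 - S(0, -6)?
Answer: -3816839/102 ≈ -37420.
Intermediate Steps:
S(F, f) = -2 (S(F, f) = -2*1 = -2)
Q = 101 (Q = 99 - 1*(-2) = 99 + 2 = 101)
R(X) = X²/(1 + X)
R(Q) - x = 101²/(1 + 101) - 1*37520 = 10201/102 - 37520 = -3816839/102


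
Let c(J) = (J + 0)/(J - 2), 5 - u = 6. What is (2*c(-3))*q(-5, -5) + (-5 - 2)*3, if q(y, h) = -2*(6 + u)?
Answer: -33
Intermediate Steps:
u = -1 (u = 5 - 1*6 = 5 - 6 = -1)
q(y, h) = -10 (q(y, h) = -2*(6 - 1) = -2*5 = -10)
c(J) = J/(-2 + J)
(2*c(-3))*q(-5, -5) + (-5 - 2)*3 = (2*(-3/(-2 - 3)))*(-10) + (-5 - 2)*3 = (2*(-3/(-5)))*(-10) - 7*3 = (2*(-3*(-⅕)))*(-10) - 21 = (2*(⅗))*(-10) - 21 = (6/5)*(-10) - 21 = -12 - 21 = -33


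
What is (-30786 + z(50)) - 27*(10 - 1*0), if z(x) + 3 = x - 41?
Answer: -31050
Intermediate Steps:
z(x) = -44 + x (z(x) = -3 + (x - 41) = -3 + (-41 + x) = -44 + x)
(-30786 + z(50)) - 27*(10 - 1*0) = (-30786 + (-44 + 50)) - 27*(10 - 1*0) = (-30786 + 6) - 27*(10 + 0) = -30780 - 27*10 = -30780 - 270 = -31050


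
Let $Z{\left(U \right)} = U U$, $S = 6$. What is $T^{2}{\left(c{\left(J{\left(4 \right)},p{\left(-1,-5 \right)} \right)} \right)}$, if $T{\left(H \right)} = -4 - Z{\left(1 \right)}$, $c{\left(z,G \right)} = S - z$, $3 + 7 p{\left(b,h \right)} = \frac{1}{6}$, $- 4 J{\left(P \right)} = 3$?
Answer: $25$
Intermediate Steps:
$J{\left(P \right)} = - \frac{3}{4}$ ($J{\left(P \right)} = \left(- \frac{1}{4}\right) 3 = - \frac{3}{4}$)
$p{\left(b,h \right)} = - \frac{17}{42}$ ($p{\left(b,h \right)} = - \frac{3}{7} + \frac{1}{7 \cdot 6} = - \frac{3}{7} + \frac{1}{7} \cdot \frac{1}{6} = - \frac{3}{7} + \frac{1}{42} = - \frac{17}{42}$)
$c{\left(z,G \right)} = 6 - z$
$Z{\left(U \right)} = U^{2}$
$T{\left(H \right)} = -5$ ($T{\left(H \right)} = -4 - 1^{2} = -4 - 1 = -5$)
$T^{2}{\left(c{\left(J{\left(4 \right)},p{\left(-1,-5 \right)} \right)} \right)} = \left(-5\right)^{2} = 25$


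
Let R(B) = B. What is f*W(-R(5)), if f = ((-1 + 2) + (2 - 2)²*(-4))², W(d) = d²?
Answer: 25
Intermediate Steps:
f = 1 (f = (1 + 0²*(-4))² = (1 + 0*(-4))² = (1 + 0)² = 1² = 1)
f*W(-R(5)) = 1*(-1*5)² = 1*(-5)² = 1*25 = 25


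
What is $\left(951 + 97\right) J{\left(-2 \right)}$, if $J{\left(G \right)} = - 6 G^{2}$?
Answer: $-25152$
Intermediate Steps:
$\left(951 + 97\right) J{\left(-2 \right)} = \left(951 + 97\right) \left(- 6 \left(-2\right)^{2}\right) = 1048 \left(\left(-6\right) 4\right) = 1048 \left(-24\right) = -25152$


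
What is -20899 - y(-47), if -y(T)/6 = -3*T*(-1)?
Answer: -21745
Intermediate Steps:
y(T) = -18*T (y(T) = -6*(-3*T)*(-1) = -18*T)
-20899 - y(-47) = -20899 - (-18)*(-47) = -20899 - 1*846 = -20899 - 846 = -21745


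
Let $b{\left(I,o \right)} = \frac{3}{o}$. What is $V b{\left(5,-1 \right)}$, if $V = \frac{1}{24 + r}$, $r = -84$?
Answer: $\frac{1}{20} \approx 0.05$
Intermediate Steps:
$V = - \frac{1}{60}$ ($V = \frac{1}{24 - 84} = \frac{1}{-60} = - \frac{1}{60} \approx -0.016667$)
$V b{\left(5,-1 \right)} = - \frac{3 \frac{1}{-1}}{60} = - \frac{3 \left(-1\right)}{60} = \left(- \frac{1}{60}\right) \left(-3\right) = \frac{1}{20}$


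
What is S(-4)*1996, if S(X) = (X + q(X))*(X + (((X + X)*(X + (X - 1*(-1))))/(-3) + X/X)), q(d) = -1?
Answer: 648700/3 ≈ 2.1623e+5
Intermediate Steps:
S(X) = (-1 + X)*(1 + X - 2*X*(1 + 2*X)/3) (S(X) = (X - 1)*(X + (((X + X)*(X + (X - 1*(-1))))/(-3) + X/X)) = (-1 + X)*(X + (((2*X)*(X + (X + 1)))*(-1/3) + 1)) = (-1 + X)*(X + (((2*X)*(X + (1 + X)))*(-1/3) + 1)) = (-1 + X)*(X + (((2*X)*(1 + 2*X))*(-1/3) + 1)) = (-1 + X)*(X + ((2*X*(1 + 2*X))*(-1/3) + 1)) = (-1 + X)*(X + (-2*X*(1 + 2*X)/3 + 1)) = (-1 + X)*(X + (1 - 2*X*(1 + 2*X)/3)) = (-1 + X)*(1 + X - 2*X*(1 + 2*X)/3))
S(-4)*1996 = (-1 - 4/3*(-4)**3 + (2/3)*(-4) + (5/3)*(-4)**2)*1996 = (-1 - 4/3*(-64) - 8/3 + (5/3)*16)*1996 = (-1 + 256/3 - 8/3 + 80/3)*1996 = (325/3)*1996 = 648700/3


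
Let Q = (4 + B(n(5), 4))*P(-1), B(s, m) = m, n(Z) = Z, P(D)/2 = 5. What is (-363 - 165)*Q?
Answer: -42240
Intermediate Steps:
P(D) = 10 (P(D) = 2*5 = 10)
Q = 80 (Q = (4 + 4)*10 = 8*10 = 80)
(-363 - 165)*Q = (-363 - 165)*80 = -528*80 = -42240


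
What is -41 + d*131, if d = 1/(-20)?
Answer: -951/20 ≈ -47.550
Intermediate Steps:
d = -1/20 ≈ -0.050000
-41 + d*131 = -41 - 1/20*131 = -41 - 131/20 = -951/20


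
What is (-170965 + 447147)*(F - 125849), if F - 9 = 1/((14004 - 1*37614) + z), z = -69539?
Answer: -3237369544805302/93149 ≈ -3.4755e+10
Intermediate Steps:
F = 838340/93149 (F = 9 + 1/((14004 - 1*37614) - 69539) = 9 + 1/((14004 - 37614) - 69539) = 9 + 1/(-23610 - 69539) = 9 + 1/(-93149) = 9 - 1/93149 = 838340/93149 ≈ 9.0000)
(-170965 + 447147)*(F - 125849) = (-170965 + 447147)*(838340/93149 - 125849) = 276182*(-11721870161/93149) = -3237369544805302/93149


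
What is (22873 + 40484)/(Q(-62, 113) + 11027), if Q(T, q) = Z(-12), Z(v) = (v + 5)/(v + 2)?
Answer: 211190/36759 ≈ 5.7453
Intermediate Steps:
Z(v) = (5 + v)/(2 + v)
Q(T, q) = 7/10 (Q(T, q) = (5 - 12)/(2 - 12) = -7/(-10) = -1/10*(-7) = 7/10)
(22873 + 40484)/(Q(-62, 113) + 11027) = (22873 + 40484)/(7/10 + 11027) = 63357/(110277/10) = 63357*(10/110277) = 211190/36759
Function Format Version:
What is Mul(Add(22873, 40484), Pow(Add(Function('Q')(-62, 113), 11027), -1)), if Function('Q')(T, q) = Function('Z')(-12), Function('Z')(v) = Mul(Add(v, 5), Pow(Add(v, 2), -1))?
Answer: Rational(211190, 36759) ≈ 5.7453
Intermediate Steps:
Function('Z')(v) = Mul(Pow(Add(2, v), -1), Add(5, v)) (Function('Z')(v) = Mul(Add(5, v), Pow(Add(2, v), -1)) = Mul(Pow(Add(2, v), -1), Add(5, v)))
Function('Q')(T, q) = Rational(7, 10) (Function('Q')(T, q) = Mul(Pow(Add(2, -12), -1), Add(5, -12)) = Mul(Pow(-10, -1), -7) = Mul(Rational(-1, 10), -7) = Rational(7, 10))
Mul(Add(22873, 40484), Pow(Add(Function('Q')(-62, 113), 11027), -1)) = Mul(Add(22873, 40484), Pow(Add(Rational(7, 10), 11027), -1)) = Mul(63357, Pow(Rational(110277, 10), -1)) = Mul(63357, Rational(10, 110277)) = Rational(211190, 36759)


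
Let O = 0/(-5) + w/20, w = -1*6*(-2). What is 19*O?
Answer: 57/5 ≈ 11.400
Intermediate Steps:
w = 12 (w = -6*(-2) = 12)
O = ⅗ (O = 0/(-5) + 12/20 = 0*(-⅕) + 12*(1/20) = 0 + ⅗ = ⅗ ≈ 0.60000)
19*O = 19*(⅗) = 57/5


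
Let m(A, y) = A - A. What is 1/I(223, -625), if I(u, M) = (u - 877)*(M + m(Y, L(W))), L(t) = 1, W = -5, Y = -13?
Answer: 1/408750 ≈ 2.4465e-6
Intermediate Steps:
m(A, y) = 0
I(u, M) = M*(-877 + u) (I(u, M) = (u - 877)*(M + 0) = (-877 + u)*M = M*(-877 + u))
1/I(223, -625) = 1/(-625*(-877 + 223)) = 1/(-625*(-654)) = 1/408750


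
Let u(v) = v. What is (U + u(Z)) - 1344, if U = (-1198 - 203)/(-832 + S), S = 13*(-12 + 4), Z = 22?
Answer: -411997/312 ≈ -1320.5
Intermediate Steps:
S = -104 (S = 13*(-8) = -104)
U = 467/312 (U = (-1198 - 203)/(-832 - 104) = -1401/(-936) = -1401*(-1/936) = 467/312 ≈ 1.4968)
(U + u(Z)) - 1344 = (467/312 + 22) - 1344 = 7331/312 - 1344 = -411997/312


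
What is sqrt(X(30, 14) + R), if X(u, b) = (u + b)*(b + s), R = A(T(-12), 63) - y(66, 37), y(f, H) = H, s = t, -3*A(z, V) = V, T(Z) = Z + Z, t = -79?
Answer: I*sqrt(2918) ≈ 54.018*I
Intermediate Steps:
T(Z) = 2*Z
A(z, V) = -V/3
s = -79
R = -58 (R = -1/3*63 - 1*37 = -21 - 37 = -58)
X(u, b) = (-79 + b)*(b + u) (X(u, b) = (u + b)*(b - 79) = (b + u)*(-79 + b) = (-79 + b)*(b + u))
sqrt(X(30, 14) + R) = sqrt((14**2 - 79*14 - 79*30 + 14*30) - 58) = sqrt((196 - 1106 - 2370 + 420) - 58) = sqrt(-2860 - 58) = sqrt(-2918) = I*sqrt(2918)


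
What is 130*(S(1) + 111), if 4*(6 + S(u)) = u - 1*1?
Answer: 13650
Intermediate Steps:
S(u) = -25/4 + u/4 (S(u) = -6 + (u - 1*1)/4 = -6 + (u - 1)/4 = -6 + (-1 + u)/4 = -6 + (-¼ + u/4) = -25/4 + u/4)
130*(S(1) + 111) = 130*((-25/4 + (¼)*1) + 111) = 130*((-25/4 + ¼) + 111) = 130*(-6 + 111) = 130*105 = 13650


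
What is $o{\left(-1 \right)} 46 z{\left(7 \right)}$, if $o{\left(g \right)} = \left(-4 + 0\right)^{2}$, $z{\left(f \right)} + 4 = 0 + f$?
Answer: $2208$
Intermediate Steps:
$z{\left(f \right)} = -4 + f$ ($z{\left(f \right)} = -4 + \left(0 + f\right) = -4 + f$)
$o{\left(g \right)} = 16$ ($o{\left(g \right)} = \left(-4\right)^{2} = 16$)
$o{\left(-1 \right)} 46 z{\left(7 \right)} = 16 \cdot 46 \left(-4 + 7\right) = 736 \cdot 3 = 2208$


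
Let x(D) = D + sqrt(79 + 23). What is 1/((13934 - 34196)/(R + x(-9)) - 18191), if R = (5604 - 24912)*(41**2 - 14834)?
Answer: -391074510867118995541/7114036458385567265279489 - 6754*sqrt(102)/7114036458385567265279489 ≈ -5.4972e-5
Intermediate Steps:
R = 253958124 (R = -19308*(1681 - 14834) = -19308*(-13153) = 253958124)
x(D) = D + sqrt(102)
1/((13934 - 34196)/(R + x(-9)) - 18191) = 1/((13934 - 34196)/(253958124 + (-9 + sqrt(102))) - 18191) = 1/(-20262/(253958115 + sqrt(102)) - 18191) = 1/(-18191 - 20262/(253958115 + sqrt(102)))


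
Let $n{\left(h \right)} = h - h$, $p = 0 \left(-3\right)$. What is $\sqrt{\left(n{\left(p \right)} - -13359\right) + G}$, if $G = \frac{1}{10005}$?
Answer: $\frac{2 \sqrt{334309060995}}{10005} \approx 115.58$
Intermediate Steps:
$p = 0$
$n{\left(h \right)} = 0$
$G = \frac{1}{10005} \approx 9.995 \cdot 10^{-5}$
$\sqrt{\left(n{\left(p \right)} - -13359\right) + G} = \sqrt{\left(0 - -13359\right) + \frac{1}{10005}} = \sqrt{\left(0 + 13359\right) + \frac{1}{10005}} = \sqrt{13359 + \frac{1}{10005}} = \sqrt{\frac{133656796}{10005}} = \frac{2 \sqrt{334309060995}}{10005}$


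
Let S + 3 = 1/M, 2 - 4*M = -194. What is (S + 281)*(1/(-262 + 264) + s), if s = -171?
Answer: -4645443/98 ≈ -47403.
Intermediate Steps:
M = 49 (M = 1/2 - 1/4*(-194) = 1/2 + 97/2 = 49)
S = -146/49 (S = -3 + 1/49 = -146/49 ≈ -2.9796)
(S + 281)*(1/(-262 + 264) + s) = (-146/49 + 281)*(1/(-262 + 264) - 171) = 13623*(1/2 - 171)/49 = (13623/49)*(-341/2) = -4645443/98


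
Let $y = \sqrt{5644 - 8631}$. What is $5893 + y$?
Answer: $5893 + i \sqrt{2987} \approx 5893.0 + 54.653 i$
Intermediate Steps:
$y = i \sqrt{2987}$ ($y = \sqrt{-2987} = i \sqrt{2987} \approx 54.653 i$)
$5893 + y = 5893 + i \sqrt{2987}$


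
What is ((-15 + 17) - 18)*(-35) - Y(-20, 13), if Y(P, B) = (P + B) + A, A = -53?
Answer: 620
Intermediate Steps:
Y(P, B) = -53 + B + P (Y(P, B) = (P + B) - 53 = (B + P) - 53 = -53 + B + P)
((-15 + 17) - 18)*(-35) - Y(-20, 13) = ((-15 + 17) - 18)*(-35) - (-53 + 13 - 20) = (2 - 18)*(-35) - 1*(-60) = -16*(-35) + 60 = 560 + 60 = 620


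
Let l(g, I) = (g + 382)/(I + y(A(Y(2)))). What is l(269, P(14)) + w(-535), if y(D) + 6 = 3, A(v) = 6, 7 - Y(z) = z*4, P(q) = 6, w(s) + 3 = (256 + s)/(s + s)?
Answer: 229259/1070 ≈ 214.26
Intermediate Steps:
w(s) = -3 + (256 + s)/(2*s) (w(s) = -3 + (256 + s)/(s + s) = -3 + (256 + s)/((2*s)) = -3 + (256 + s)*(1/(2*s)) = -3 + (256 + s)/(2*s))
Y(z) = 7 - 4*z (Y(z) = 7 - z*4 = 7 - 4*z)
y(D) = -3 (y(D) = -6 + 3 = -3)
l(g, I) = (382 + g)/(-3 + I) (l(g, I) = (g + 382)/(I - 3) = (382 + g)/(-3 + I))
l(269, P(14)) + w(-535) = (382 + 269)/(-3 + 6) + (-5/2 + 128/(-535)) = 651/3 + (-5/2 + 128*(-1/535)) = (⅓)*651 + (-5/2 - 128/535) = 217 - 2931/1070 = 229259/1070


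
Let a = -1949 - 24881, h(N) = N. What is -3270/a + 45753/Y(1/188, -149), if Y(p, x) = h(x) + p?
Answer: -7689612205/25051171 ≈ -306.96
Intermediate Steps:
Y(p, x) = p + x (Y(p, x) = x + p = p + x)
a = -26830
-3270/a + 45753/Y(1/188, -149) = -3270/(-26830) + 45753/(1/188 - 149) = -3270*(-1/26830) + 45753/(1/188 - 149) = 327/2683 + 45753/(-28011/188) = 327/2683 + 45753*(-188/28011) = 327/2683 - 2867188/9337 = -7689612205/25051171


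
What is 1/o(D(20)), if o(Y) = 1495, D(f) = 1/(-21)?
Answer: 1/1495 ≈ 0.00066890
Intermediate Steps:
D(f) = -1/21
1/o(D(20)) = 1/1495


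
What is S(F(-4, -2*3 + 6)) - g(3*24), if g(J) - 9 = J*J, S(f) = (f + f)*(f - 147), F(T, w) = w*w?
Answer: -5193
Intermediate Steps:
F(T, w) = w²
S(f) = 2*f*(-147 + f) (S(f) = (2*f)*(-147 + f) = 2*f*(-147 + f))
g(J) = 9 + J² (g(J) = 9 + J*J = 9 + J²)
S(F(-4, -2*3 + 6)) - g(3*24) = 2*(-2*3 + 6)²*(-147 + (-2*3 + 6)²) - (9 + (3*24)²) = 2*(-6 + 6)²*(-147 + (-6 + 6)²) - (9 + 72²) = 2*0²*(-147 + 0²) - (9 + 5184) = 2*0*(-147 + 0) - 1*5193 = 2*0*(-147) - 5193 = 0 - 5193 = -5193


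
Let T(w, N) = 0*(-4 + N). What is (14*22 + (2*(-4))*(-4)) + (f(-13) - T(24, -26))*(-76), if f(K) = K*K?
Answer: -12504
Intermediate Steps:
f(K) = K**2
T(w, N) = 0
(14*22 + (2*(-4))*(-4)) + (f(-13) - T(24, -26))*(-76) = (14*22 + (2*(-4))*(-4)) + ((-13)**2 - 1*0)*(-76) = (308 - 8*(-4)) + (169 + 0)*(-76) = (308 + 32) + 169*(-76) = 340 - 12844 = -12504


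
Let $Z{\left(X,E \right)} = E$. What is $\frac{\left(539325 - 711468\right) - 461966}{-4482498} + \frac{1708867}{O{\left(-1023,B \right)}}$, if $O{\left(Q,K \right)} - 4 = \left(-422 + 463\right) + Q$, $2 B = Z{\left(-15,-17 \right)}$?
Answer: $- \frac{212760354199}{121774529} \approx -1747.2$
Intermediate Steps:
$B = - \frac{17}{2}$ ($B = \frac{1}{2} \left(-17\right) = - \frac{17}{2} \approx -8.5$)
$O{\left(Q,K \right)} = 45 + Q$ ($O{\left(Q,K \right)} = 4 + \left(\left(-422 + 463\right) + Q\right) = 4 + \left(41 + Q\right) = 45 + Q$)
$\frac{\left(539325 - 711468\right) - 461966}{-4482498} + \frac{1708867}{O{\left(-1023,B \right)}} = \frac{\left(539325 - 711468\right) - 461966}{-4482498} + \frac{1708867}{45 - 1023} = \left(-172143 - 461966\right) \left(- \frac{1}{4482498}\right) + \frac{1708867}{-978} = \left(-634109\right) \left(- \frac{1}{4482498}\right) + 1708867 \left(- \frac{1}{978}\right) = \frac{634109}{4482498} - \frac{1708867}{978} = - \frac{212760354199}{121774529}$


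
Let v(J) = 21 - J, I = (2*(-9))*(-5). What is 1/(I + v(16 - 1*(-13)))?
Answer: 1/82 ≈ 0.012195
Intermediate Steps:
I = 90 (I = -18*(-5) = 90)
1/(I + v(16 - 1*(-13))) = 1/(90 + (21 - (16 - 1*(-13)))) = 1/(90 + (21 - (16 + 13))) = 1/(90 + (21 - 1*29)) = 1/(90 + (21 - 29)) = 1/(90 - 8) = 1/82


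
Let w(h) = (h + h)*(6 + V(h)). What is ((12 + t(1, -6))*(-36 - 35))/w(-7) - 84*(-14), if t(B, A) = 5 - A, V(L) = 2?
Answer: 133345/112 ≈ 1190.6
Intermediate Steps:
w(h) = 16*h (w(h) = (h + h)*(6 + 2) = (2*h)*8 = 16*h)
((12 + t(1, -6))*(-36 - 35))/w(-7) - 84*(-14) = ((12 + (5 - 1*(-6)))*(-36 - 35))/((16*(-7))) - 84*(-14) = ((12 + (5 + 6))*(-71))/(-112) + 1176 = ((12 + 11)*(-71))*(-1/112) + 1176 = (23*(-71))*(-1/112) + 1176 = -1633*(-1/112) + 1176 = 1633/112 + 1176 = 133345/112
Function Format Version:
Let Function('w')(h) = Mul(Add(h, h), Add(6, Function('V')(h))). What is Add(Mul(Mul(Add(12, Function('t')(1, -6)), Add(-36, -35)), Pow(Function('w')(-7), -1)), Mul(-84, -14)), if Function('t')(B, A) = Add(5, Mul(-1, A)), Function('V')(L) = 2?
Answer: Rational(133345, 112) ≈ 1190.6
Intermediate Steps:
Function('w')(h) = Mul(16, h) (Function('w')(h) = Mul(Add(h, h), Add(6, 2)) = Mul(Mul(2, h), 8) = Mul(16, h))
Add(Mul(Mul(Add(12, Function('t')(1, -6)), Add(-36, -35)), Pow(Function('w')(-7), -1)), Mul(-84, -14)) = Add(Mul(Mul(Add(12, Add(5, Mul(-1, -6))), Add(-36, -35)), Pow(Mul(16, -7), -1)), Mul(-84, -14)) = Add(Mul(Mul(Add(12, Add(5, 6)), -71), Pow(-112, -1)), 1176) = Add(Mul(Mul(Add(12, 11), -71), Rational(-1, 112)), 1176) = Add(Mul(Mul(23, -71), Rational(-1, 112)), 1176) = Add(Mul(-1633, Rational(-1, 112)), 1176) = Add(Rational(1633, 112), 1176) = Rational(133345, 112)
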